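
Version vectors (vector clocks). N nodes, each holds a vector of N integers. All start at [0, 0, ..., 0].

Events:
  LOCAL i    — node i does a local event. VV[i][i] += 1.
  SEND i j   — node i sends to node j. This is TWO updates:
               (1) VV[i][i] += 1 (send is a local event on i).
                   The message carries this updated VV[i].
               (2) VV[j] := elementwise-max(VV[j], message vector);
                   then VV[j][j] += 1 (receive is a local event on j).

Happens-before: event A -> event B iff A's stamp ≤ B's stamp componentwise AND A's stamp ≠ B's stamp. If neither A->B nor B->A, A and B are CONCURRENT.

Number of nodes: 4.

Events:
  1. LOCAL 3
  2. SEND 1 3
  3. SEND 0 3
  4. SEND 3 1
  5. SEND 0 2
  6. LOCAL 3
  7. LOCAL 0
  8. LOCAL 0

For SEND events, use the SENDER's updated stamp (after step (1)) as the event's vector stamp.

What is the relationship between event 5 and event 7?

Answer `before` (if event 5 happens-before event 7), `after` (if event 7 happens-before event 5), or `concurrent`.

Initial: VV[0]=[0, 0, 0, 0]
Initial: VV[1]=[0, 0, 0, 0]
Initial: VV[2]=[0, 0, 0, 0]
Initial: VV[3]=[0, 0, 0, 0]
Event 1: LOCAL 3: VV[3][3]++ -> VV[3]=[0, 0, 0, 1]
Event 2: SEND 1->3: VV[1][1]++ -> VV[1]=[0, 1, 0, 0], msg_vec=[0, 1, 0, 0]; VV[3]=max(VV[3],msg_vec) then VV[3][3]++ -> VV[3]=[0, 1, 0, 2]
Event 3: SEND 0->3: VV[0][0]++ -> VV[0]=[1, 0, 0, 0], msg_vec=[1, 0, 0, 0]; VV[3]=max(VV[3],msg_vec) then VV[3][3]++ -> VV[3]=[1, 1, 0, 3]
Event 4: SEND 3->1: VV[3][3]++ -> VV[3]=[1, 1, 0, 4], msg_vec=[1, 1, 0, 4]; VV[1]=max(VV[1],msg_vec) then VV[1][1]++ -> VV[1]=[1, 2, 0, 4]
Event 5: SEND 0->2: VV[0][0]++ -> VV[0]=[2, 0, 0, 0], msg_vec=[2, 0, 0, 0]; VV[2]=max(VV[2],msg_vec) then VV[2][2]++ -> VV[2]=[2, 0, 1, 0]
Event 6: LOCAL 3: VV[3][3]++ -> VV[3]=[1, 1, 0, 5]
Event 7: LOCAL 0: VV[0][0]++ -> VV[0]=[3, 0, 0, 0]
Event 8: LOCAL 0: VV[0][0]++ -> VV[0]=[4, 0, 0, 0]
Event 5 stamp: [2, 0, 0, 0]
Event 7 stamp: [3, 0, 0, 0]
[2, 0, 0, 0] <= [3, 0, 0, 0]? True
[3, 0, 0, 0] <= [2, 0, 0, 0]? False
Relation: before

Answer: before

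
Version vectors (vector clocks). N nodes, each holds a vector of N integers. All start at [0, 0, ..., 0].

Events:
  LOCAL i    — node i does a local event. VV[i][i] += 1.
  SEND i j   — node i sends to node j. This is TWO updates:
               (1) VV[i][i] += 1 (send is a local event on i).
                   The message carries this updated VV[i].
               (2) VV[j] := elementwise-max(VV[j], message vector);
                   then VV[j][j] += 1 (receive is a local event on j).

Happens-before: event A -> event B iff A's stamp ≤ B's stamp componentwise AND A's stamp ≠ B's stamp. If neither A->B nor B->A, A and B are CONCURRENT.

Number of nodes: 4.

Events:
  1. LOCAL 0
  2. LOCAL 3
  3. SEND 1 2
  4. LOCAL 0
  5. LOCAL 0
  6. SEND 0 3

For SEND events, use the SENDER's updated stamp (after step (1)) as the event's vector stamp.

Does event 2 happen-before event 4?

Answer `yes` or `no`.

Answer: no

Derivation:
Initial: VV[0]=[0, 0, 0, 0]
Initial: VV[1]=[0, 0, 0, 0]
Initial: VV[2]=[0, 0, 0, 0]
Initial: VV[3]=[0, 0, 0, 0]
Event 1: LOCAL 0: VV[0][0]++ -> VV[0]=[1, 0, 0, 0]
Event 2: LOCAL 3: VV[3][3]++ -> VV[3]=[0, 0, 0, 1]
Event 3: SEND 1->2: VV[1][1]++ -> VV[1]=[0, 1, 0, 0], msg_vec=[0, 1, 0, 0]; VV[2]=max(VV[2],msg_vec) then VV[2][2]++ -> VV[2]=[0, 1, 1, 0]
Event 4: LOCAL 0: VV[0][0]++ -> VV[0]=[2, 0, 0, 0]
Event 5: LOCAL 0: VV[0][0]++ -> VV[0]=[3, 0, 0, 0]
Event 6: SEND 0->3: VV[0][0]++ -> VV[0]=[4, 0, 0, 0], msg_vec=[4, 0, 0, 0]; VV[3]=max(VV[3],msg_vec) then VV[3][3]++ -> VV[3]=[4, 0, 0, 2]
Event 2 stamp: [0, 0, 0, 1]
Event 4 stamp: [2, 0, 0, 0]
[0, 0, 0, 1] <= [2, 0, 0, 0]? False. Equal? False. Happens-before: False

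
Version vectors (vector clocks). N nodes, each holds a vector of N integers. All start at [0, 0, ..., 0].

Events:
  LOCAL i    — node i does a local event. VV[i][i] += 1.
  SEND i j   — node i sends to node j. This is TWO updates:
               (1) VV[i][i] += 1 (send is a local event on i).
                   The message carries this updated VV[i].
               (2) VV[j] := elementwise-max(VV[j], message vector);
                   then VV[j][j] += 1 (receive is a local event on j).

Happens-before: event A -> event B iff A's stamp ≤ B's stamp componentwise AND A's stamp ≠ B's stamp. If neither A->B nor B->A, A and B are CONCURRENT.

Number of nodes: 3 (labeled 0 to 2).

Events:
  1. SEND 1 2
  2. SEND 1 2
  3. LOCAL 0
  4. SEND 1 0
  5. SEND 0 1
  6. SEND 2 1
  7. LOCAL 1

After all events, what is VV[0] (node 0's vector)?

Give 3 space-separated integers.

Initial: VV[0]=[0, 0, 0]
Initial: VV[1]=[0, 0, 0]
Initial: VV[2]=[0, 0, 0]
Event 1: SEND 1->2: VV[1][1]++ -> VV[1]=[0, 1, 0], msg_vec=[0, 1, 0]; VV[2]=max(VV[2],msg_vec) then VV[2][2]++ -> VV[2]=[0, 1, 1]
Event 2: SEND 1->2: VV[1][1]++ -> VV[1]=[0, 2, 0], msg_vec=[0, 2, 0]; VV[2]=max(VV[2],msg_vec) then VV[2][2]++ -> VV[2]=[0, 2, 2]
Event 3: LOCAL 0: VV[0][0]++ -> VV[0]=[1, 0, 0]
Event 4: SEND 1->0: VV[1][1]++ -> VV[1]=[0, 3, 0], msg_vec=[0, 3, 0]; VV[0]=max(VV[0],msg_vec) then VV[0][0]++ -> VV[0]=[2, 3, 0]
Event 5: SEND 0->1: VV[0][0]++ -> VV[0]=[3, 3, 0], msg_vec=[3, 3, 0]; VV[1]=max(VV[1],msg_vec) then VV[1][1]++ -> VV[1]=[3, 4, 0]
Event 6: SEND 2->1: VV[2][2]++ -> VV[2]=[0, 2, 3], msg_vec=[0, 2, 3]; VV[1]=max(VV[1],msg_vec) then VV[1][1]++ -> VV[1]=[3, 5, 3]
Event 7: LOCAL 1: VV[1][1]++ -> VV[1]=[3, 6, 3]
Final vectors: VV[0]=[3, 3, 0]; VV[1]=[3, 6, 3]; VV[2]=[0, 2, 3]

Answer: 3 3 0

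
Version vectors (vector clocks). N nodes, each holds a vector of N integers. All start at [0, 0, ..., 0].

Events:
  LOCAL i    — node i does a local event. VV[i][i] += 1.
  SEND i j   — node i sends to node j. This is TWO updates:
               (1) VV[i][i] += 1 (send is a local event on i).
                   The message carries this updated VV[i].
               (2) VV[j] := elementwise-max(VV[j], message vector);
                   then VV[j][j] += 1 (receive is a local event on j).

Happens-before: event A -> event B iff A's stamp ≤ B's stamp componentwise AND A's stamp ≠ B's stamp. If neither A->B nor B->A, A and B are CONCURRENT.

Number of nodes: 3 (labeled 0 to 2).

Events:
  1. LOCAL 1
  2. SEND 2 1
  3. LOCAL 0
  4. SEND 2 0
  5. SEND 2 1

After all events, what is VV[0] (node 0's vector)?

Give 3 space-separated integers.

Initial: VV[0]=[0, 0, 0]
Initial: VV[1]=[0, 0, 0]
Initial: VV[2]=[0, 0, 0]
Event 1: LOCAL 1: VV[1][1]++ -> VV[1]=[0, 1, 0]
Event 2: SEND 2->1: VV[2][2]++ -> VV[2]=[0, 0, 1], msg_vec=[0, 0, 1]; VV[1]=max(VV[1],msg_vec) then VV[1][1]++ -> VV[1]=[0, 2, 1]
Event 3: LOCAL 0: VV[0][0]++ -> VV[0]=[1, 0, 0]
Event 4: SEND 2->0: VV[2][2]++ -> VV[2]=[0, 0, 2], msg_vec=[0, 0, 2]; VV[0]=max(VV[0],msg_vec) then VV[0][0]++ -> VV[0]=[2, 0, 2]
Event 5: SEND 2->1: VV[2][2]++ -> VV[2]=[0, 0, 3], msg_vec=[0, 0, 3]; VV[1]=max(VV[1],msg_vec) then VV[1][1]++ -> VV[1]=[0, 3, 3]
Final vectors: VV[0]=[2, 0, 2]; VV[1]=[0, 3, 3]; VV[2]=[0, 0, 3]

Answer: 2 0 2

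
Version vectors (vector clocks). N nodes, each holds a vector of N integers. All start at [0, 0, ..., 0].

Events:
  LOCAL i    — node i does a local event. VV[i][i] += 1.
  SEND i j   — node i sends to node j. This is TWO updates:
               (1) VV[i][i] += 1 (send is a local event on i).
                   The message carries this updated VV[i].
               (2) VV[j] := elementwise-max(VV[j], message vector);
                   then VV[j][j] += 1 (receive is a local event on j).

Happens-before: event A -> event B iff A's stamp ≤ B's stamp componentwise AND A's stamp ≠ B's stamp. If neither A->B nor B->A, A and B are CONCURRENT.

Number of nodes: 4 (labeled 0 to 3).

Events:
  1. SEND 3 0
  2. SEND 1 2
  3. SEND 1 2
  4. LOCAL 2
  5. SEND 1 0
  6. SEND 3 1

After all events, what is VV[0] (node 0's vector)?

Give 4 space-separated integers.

Answer: 2 3 0 1

Derivation:
Initial: VV[0]=[0, 0, 0, 0]
Initial: VV[1]=[0, 0, 0, 0]
Initial: VV[2]=[0, 0, 0, 0]
Initial: VV[3]=[0, 0, 0, 0]
Event 1: SEND 3->0: VV[3][3]++ -> VV[3]=[0, 0, 0, 1], msg_vec=[0, 0, 0, 1]; VV[0]=max(VV[0],msg_vec) then VV[0][0]++ -> VV[0]=[1, 0, 0, 1]
Event 2: SEND 1->2: VV[1][1]++ -> VV[1]=[0, 1, 0, 0], msg_vec=[0, 1, 0, 0]; VV[2]=max(VV[2],msg_vec) then VV[2][2]++ -> VV[2]=[0, 1, 1, 0]
Event 3: SEND 1->2: VV[1][1]++ -> VV[1]=[0, 2, 0, 0], msg_vec=[0, 2, 0, 0]; VV[2]=max(VV[2],msg_vec) then VV[2][2]++ -> VV[2]=[0, 2, 2, 0]
Event 4: LOCAL 2: VV[2][2]++ -> VV[2]=[0, 2, 3, 0]
Event 5: SEND 1->0: VV[1][1]++ -> VV[1]=[0, 3, 0, 0], msg_vec=[0, 3, 0, 0]; VV[0]=max(VV[0],msg_vec) then VV[0][0]++ -> VV[0]=[2, 3, 0, 1]
Event 6: SEND 3->1: VV[3][3]++ -> VV[3]=[0, 0, 0, 2], msg_vec=[0, 0, 0, 2]; VV[1]=max(VV[1],msg_vec) then VV[1][1]++ -> VV[1]=[0, 4, 0, 2]
Final vectors: VV[0]=[2, 3, 0, 1]; VV[1]=[0, 4, 0, 2]; VV[2]=[0, 2, 3, 0]; VV[3]=[0, 0, 0, 2]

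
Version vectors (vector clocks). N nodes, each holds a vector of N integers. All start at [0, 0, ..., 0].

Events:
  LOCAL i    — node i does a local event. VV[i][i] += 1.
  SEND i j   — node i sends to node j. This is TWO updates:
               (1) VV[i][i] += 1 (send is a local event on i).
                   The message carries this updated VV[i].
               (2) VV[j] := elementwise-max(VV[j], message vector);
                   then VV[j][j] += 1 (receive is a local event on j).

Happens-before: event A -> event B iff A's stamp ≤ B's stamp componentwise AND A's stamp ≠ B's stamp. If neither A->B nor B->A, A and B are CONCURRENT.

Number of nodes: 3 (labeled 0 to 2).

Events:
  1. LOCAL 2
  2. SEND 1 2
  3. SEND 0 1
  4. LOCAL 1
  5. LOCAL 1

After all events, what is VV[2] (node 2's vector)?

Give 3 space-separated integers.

Initial: VV[0]=[0, 0, 0]
Initial: VV[1]=[0, 0, 0]
Initial: VV[2]=[0, 0, 0]
Event 1: LOCAL 2: VV[2][2]++ -> VV[2]=[0, 0, 1]
Event 2: SEND 1->2: VV[1][1]++ -> VV[1]=[0, 1, 0], msg_vec=[0, 1, 0]; VV[2]=max(VV[2],msg_vec) then VV[2][2]++ -> VV[2]=[0, 1, 2]
Event 3: SEND 0->1: VV[0][0]++ -> VV[0]=[1, 0, 0], msg_vec=[1, 0, 0]; VV[1]=max(VV[1],msg_vec) then VV[1][1]++ -> VV[1]=[1, 2, 0]
Event 4: LOCAL 1: VV[1][1]++ -> VV[1]=[1, 3, 0]
Event 5: LOCAL 1: VV[1][1]++ -> VV[1]=[1, 4, 0]
Final vectors: VV[0]=[1, 0, 0]; VV[1]=[1, 4, 0]; VV[2]=[0, 1, 2]

Answer: 0 1 2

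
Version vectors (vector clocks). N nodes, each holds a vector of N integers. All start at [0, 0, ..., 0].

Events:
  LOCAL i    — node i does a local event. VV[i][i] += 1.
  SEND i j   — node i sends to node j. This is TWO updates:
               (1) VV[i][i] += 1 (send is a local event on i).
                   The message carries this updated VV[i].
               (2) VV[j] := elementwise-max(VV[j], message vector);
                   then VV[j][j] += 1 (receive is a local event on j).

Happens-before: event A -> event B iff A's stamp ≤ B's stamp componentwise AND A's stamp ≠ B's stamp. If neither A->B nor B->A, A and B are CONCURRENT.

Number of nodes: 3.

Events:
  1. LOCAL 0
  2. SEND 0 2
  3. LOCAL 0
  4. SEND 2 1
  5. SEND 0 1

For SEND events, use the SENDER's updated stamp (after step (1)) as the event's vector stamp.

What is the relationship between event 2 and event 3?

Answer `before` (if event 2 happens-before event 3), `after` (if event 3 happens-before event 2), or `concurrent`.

Answer: before

Derivation:
Initial: VV[0]=[0, 0, 0]
Initial: VV[1]=[0, 0, 0]
Initial: VV[2]=[0, 0, 0]
Event 1: LOCAL 0: VV[0][0]++ -> VV[0]=[1, 0, 0]
Event 2: SEND 0->2: VV[0][0]++ -> VV[0]=[2, 0, 0], msg_vec=[2, 0, 0]; VV[2]=max(VV[2],msg_vec) then VV[2][2]++ -> VV[2]=[2, 0, 1]
Event 3: LOCAL 0: VV[0][0]++ -> VV[0]=[3, 0, 0]
Event 4: SEND 2->1: VV[2][2]++ -> VV[2]=[2, 0, 2], msg_vec=[2, 0, 2]; VV[1]=max(VV[1],msg_vec) then VV[1][1]++ -> VV[1]=[2, 1, 2]
Event 5: SEND 0->1: VV[0][0]++ -> VV[0]=[4, 0, 0], msg_vec=[4, 0, 0]; VV[1]=max(VV[1],msg_vec) then VV[1][1]++ -> VV[1]=[4, 2, 2]
Event 2 stamp: [2, 0, 0]
Event 3 stamp: [3, 0, 0]
[2, 0, 0] <= [3, 0, 0]? True
[3, 0, 0] <= [2, 0, 0]? False
Relation: before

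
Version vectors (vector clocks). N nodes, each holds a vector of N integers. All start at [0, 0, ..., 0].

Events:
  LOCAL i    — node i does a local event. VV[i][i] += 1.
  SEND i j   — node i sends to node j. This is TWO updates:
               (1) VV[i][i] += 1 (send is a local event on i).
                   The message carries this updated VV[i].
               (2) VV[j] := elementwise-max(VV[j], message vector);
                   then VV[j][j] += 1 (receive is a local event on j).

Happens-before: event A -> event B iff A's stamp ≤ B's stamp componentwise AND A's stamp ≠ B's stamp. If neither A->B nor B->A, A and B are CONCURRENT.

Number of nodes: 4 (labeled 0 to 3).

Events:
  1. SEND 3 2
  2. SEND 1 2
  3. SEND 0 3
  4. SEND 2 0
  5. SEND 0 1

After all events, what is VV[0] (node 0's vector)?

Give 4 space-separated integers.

Initial: VV[0]=[0, 0, 0, 0]
Initial: VV[1]=[0, 0, 0, 0]
Initial: VV[2]=[0, 0, 0, 0]
Initial: VV[3]=[0, 0, 0, 0]
Event 1: SEND 3->2: VV[3][3]++ -> VV[3]=[0, 0, 0, 1], msg_vec=[0, 0, 0, 1]; VV[2]=max(VV[2],msg_vec) then VV[2][2]++ -> VV[2]=[0, 0, 1, 1]
Event 2: SEND 1->2: VV[1][1]++ -> VV[1]=[0, 1, 0, 0], msg_vec=[0, 1, 0, 0]; VV[2]=max(VV[2],msg_vec) then VV[2][2]++ -> VV[2]=[0, 1, 2, 1]
Event 3: SEND 0->3: VV[0][0]++ -> VV[0]=[1, 0, 0, 0], msg_vec=[1, 0, 0, 0]; VV[3]=max(VV[3],msg_vec) then VV[3][3]++ -> VV[3]=[1, 0, 0, 2]
Event 4: SEND 2->0: VV[2][2]++ -> VV[2]=[0, 1, 3, 1], msg_vec=[0, 1, 3, 1]; VV[0]=max(VV[0],msg_vec) then VV[0][0]++ -> VV[0]=[2, 1, 3, 1]
Event 5: SEND 0->1: VV[0][0]++ -> VV[0]=[3, 1, 3, 1], msg_vec=[3, 1, 3, 1]; VV[1]=max(VV[1],msg_vec) then VV[1][1]++ -> VV[1]=[3, 2, 3, 1]
Final vectors: VV[0]=[3, 1, 3, 1]; VV[1]=[3, 2, 3, 1]; VV[2]=[0, 1, 3, 1]; VV[3]=[1, 0, 0, 2]

Answer: 3 1 3 1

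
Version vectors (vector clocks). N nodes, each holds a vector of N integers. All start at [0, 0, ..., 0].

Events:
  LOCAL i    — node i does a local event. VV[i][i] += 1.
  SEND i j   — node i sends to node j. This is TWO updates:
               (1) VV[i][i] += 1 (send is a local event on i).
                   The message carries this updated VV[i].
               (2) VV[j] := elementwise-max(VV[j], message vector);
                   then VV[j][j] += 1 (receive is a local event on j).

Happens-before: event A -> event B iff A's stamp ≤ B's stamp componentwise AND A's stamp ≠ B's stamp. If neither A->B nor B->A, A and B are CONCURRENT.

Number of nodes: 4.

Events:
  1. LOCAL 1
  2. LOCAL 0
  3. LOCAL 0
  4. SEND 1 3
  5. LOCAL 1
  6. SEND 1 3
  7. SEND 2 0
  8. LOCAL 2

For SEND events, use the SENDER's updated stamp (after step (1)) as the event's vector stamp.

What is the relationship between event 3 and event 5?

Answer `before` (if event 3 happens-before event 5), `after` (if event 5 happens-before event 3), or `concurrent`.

Initial: VV[0]=[0, 0, 0, 0]
Initial: VV[1]=[0, 0, 0, 0]
Initial: VV[2]=[0, 0, 0, 0]
Initial: VV[3]=[0, 0, 0, 0]
Event 1: LOCAL 1: VV[1][1]++ -> VV[1]=[0, 1, 0, 0]
Event 2: LOCAL 0: VV[0][0]++ -> VV[0]=[1, 0, 0, 0]
Event 3: LOCAL 0: VV[0][0]++ -> VV[0]=[2, 0, 0, 0]
Event 4: SEND 1->3: VV[1][1]++ -> VV[1]=[0, 2, 0, 0], msg_vec=[0, 2, 0, 0]; VV[3]=max(VV[3],msg_vec) then VV[3][3]++ -> VV[3]=[0, 2, 0, 1]
Event 5: LOCAL 1: VV[1][1]++ -> VV[1]=[0, 3, 0, 0]
Event 6: SEND 1->3: VV[1][1]++ -> VV[1]=[0, 4, 0, 0], msg_vec=[0, 4, 0, 0]; VV[3]=max(VV[3],msg_vec) then VV[3][3]++ -> VV[3]=[0, 4, 0, 2]
Event 7: SEND 2->0: VV[2][2]++ -> VV[2]=[0, 0, 1, 0], msg_vec=[0, 0, 1, 0]; VV[0]=max(VV[0],msg_vec) then VV[0][0]++ -> VV[0]=[3, 0, 1, 0]
Event 8: LOCAL 2: VV[2][2]++ -> VV[2]=[0, 0, 2, 0]
Event 3 stamp: [2, 0, 0, 0]
Event 5 stamp: [0, 3, 0, 0]
[2, 0, 0, 0] <= [0, 3, 0, 0]? False
[0, 3, 0, 0] <= [2, 0, 0, 0]? False
Relation: concurrent

Answer: concurrent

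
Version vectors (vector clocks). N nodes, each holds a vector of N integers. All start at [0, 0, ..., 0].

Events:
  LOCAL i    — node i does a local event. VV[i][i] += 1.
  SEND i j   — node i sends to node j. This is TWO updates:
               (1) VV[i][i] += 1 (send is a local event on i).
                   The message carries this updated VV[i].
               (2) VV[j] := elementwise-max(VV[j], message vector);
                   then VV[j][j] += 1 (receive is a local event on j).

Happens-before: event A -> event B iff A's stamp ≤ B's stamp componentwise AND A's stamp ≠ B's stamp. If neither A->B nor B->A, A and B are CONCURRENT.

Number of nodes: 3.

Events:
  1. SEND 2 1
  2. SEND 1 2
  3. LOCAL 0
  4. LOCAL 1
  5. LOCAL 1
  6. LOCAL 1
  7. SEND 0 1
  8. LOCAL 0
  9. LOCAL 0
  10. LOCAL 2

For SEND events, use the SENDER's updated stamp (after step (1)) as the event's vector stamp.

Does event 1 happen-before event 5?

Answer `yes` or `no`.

Answer: yes

Derivation:
Initial: VV[0]=[0, 0, 0]
Initial: VV[1]=[0, 0, 0]
Initial: VV[2]=[0, 0, 0]
Event 1: SEND 2->1: VV[2][2]++ -> VV[2]=[0, 0, 1], msg_vec=[0, 0, 1]; VV[1]=max(VV[1],msg_vec) then VV[1][1]++ -> VV[1]=[0, 1, 1]
Event 2: SEND 1->2: VV[1][1]++ -> VV[1]=[0, 2, 1], msg_vec=[0, 2, 1]; VV[2]=max(VV[2],msg_vec) then VV[2][2]++ -> VV[2]=[0, 2, 2]
Event 3: LOCAL 0: VV[0][0]++ -> VV[0]=[1, 0, 0]
Event 4: LOCAL 1: VV[1][1]++ -> VV[1]=[0, 3, 1]
Event 5: LOCAL 1: VV[1][1]++ -> VV[1]=[0, 4, 1]
Event 6: LOCAL 1: VV[1][1]++ -> VV[1]=[0, 5, 1]
Event 7: SEND 0->1: VV[0][0]++ -> VV[0]=[2, 0, 0], msg_vec=[2, 0, 0]; VV[1]=max(VV[1],msg_vec) then VV[1][1]++ -> VV[1]=[2, 6, 1]
Event 8: LOCAL 0: VV[0][0]++ -> VV[0]=[3, 0, 0]
Event 9: LOCAL 0: VV[0][0]++ -> VV[0]=[4, 0, 0]
Event 10: LOCAL 2: VV[2][2]++ -> VV[2]=[0, 2, 3]
Event 1 stamp: [0, 0, 1]
Event 5 stamp: [0, 4, 1]
[0, 0, 1] <= [0, 4, 1]? True. Equal? False. Happens-before: True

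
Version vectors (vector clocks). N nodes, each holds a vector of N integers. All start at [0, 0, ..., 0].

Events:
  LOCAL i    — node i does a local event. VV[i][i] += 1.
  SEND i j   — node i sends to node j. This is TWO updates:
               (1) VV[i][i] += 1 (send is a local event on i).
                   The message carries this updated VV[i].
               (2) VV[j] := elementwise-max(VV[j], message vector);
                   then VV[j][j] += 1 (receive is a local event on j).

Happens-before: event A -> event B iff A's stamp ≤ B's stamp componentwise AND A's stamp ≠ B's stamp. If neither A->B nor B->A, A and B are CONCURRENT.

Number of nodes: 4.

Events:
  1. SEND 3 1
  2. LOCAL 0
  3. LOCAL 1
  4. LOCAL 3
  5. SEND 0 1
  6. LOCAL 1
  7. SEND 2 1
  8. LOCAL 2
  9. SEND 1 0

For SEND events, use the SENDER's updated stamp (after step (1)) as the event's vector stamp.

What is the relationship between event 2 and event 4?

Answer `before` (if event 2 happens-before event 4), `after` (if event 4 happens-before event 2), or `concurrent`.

Initial: VV[0]=[0, 0, 0, 0]
Initial: VV[1]=[0, 0, 0, 0]
Initial: VV[2]=[0, 0, 0, 0]
Initial: VV[3]=[0, 0, 0, 0]
Event 1: SEND 3->1: VV[3][3]++ -> VV[3]=[0, 0, 0, 1], msg_vec=[0, 0, 0, 1]; VV[1]=max(VV[1],msg_vec) then VV[1][1]++ -> VV[1]=[0, 1, 0, 1]
Event 2: LOCAL 0: VV[0][0]++ -> VV[0]=[1, 0, 0, 0]
Event 3: LOCAL 1: VV[1][1]++ -> VV[1]=[0, 2, 0, 1]
Event 4: LOCAL 3: VV[3][3]++ -> VV[3]=[0, 0, 0, 2]
Event 5: SEND 0->1: VV[0][0]++ -> VV[0]=[2, 0, 0, 0], msg_vec=[2, 0, 0, 0]; VV[1]=max(VV[1],msg_vec) then VV[1][1]++ -> VV[1]=[2, 3, 0, 1]
Event 6: LOCAL 1: VV[1][1]++ -> VV[1]=[2, 4, 0, 1]
Event 7: SEND 2->1: VV[2][2]++ -> VV[2]=[0, 0, 1, 0], msg_vec=[0, 0, 1, 0]; VV[1]=max(VV[1],msg_vec) then VV[1][1]++ -> VV[1]=[2, 5, 1, 1]
Event 8: LOCAL 2: VV[2][2]++ -> VV[2]=[0, 0, 2, 0]
Event 9: SEND 1->0: VV[1][1]++ -> VV[1]=[2, 6, 1, 1], msg_vec=[2, 6, 1, 1]; VV[0]=max(VV[0],msg_vec) then VV[0][0]++ -> VV[0]=[3, 6, 1, 1]
Event 2 stamp: [1, 0, 0, 0]
Event 4 stamp: [0, 0, 0, 2]
[1, 0, 0, 0] <= [0, 0, 0, 2]? False
[0, 0, 0, 2] <= [1, 0, 0, 0]? False
Relation: concurrent

Answer: concurrent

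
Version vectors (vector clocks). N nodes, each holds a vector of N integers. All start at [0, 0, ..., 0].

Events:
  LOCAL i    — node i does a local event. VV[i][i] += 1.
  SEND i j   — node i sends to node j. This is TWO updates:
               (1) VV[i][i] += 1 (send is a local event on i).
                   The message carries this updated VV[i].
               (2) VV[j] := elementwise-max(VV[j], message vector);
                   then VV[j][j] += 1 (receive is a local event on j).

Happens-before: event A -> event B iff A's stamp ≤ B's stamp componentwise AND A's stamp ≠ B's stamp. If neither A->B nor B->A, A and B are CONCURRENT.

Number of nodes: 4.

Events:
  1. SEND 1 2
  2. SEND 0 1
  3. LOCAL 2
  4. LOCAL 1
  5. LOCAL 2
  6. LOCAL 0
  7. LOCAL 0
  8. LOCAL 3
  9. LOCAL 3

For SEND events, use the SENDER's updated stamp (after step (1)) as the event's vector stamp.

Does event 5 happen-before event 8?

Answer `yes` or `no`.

Answer: no

Derivation:
Initial: VV[0]=[0, 0, 0, 0]
Initial: VV[1]=[0, 0, 0, 0]
Initial: VV[2]=[0, 0, 0, 0]
Initial: VV[3]=[0, 0, 0, 0]
Event 1: SEND 1->2: VV[1][1]++ -> VV[1]=[0, 1, 0, 0], msg_vec=[0, 1, 0, 0]; VV[2]=max(VV[2],msg_vec) then VV[2][2]++ -> VV[2]=[0, 1, 1, 0]
Event 2: SEND 0->1: VV[0][0]++ -> VV[0]=[1, 0, 0, 0], msg_vec=[1, 0, 0, 0]; VV[1]=max(VV[1],msg_vec) then VV[1][1]++ -> VV[1]=[1, 2, 0, 0]
Event 3: LOCAL 2: VV[2][2]++ -> VV[2]=[0, 1, 2, 0]
Event 4: LOCAL 1: VV[1][1]++ -> VV[1]=[1, 3, 0, 0]
Event 5: LOCAL 2: VV[2][2]++ -> VV[2]=[0, 1, 3, 0]
Event 6: LOCAL 0: VV[0][0]++ -> VV[0]=[2, 0, 0, 0]
Event 7: LOCAL 0: VV[0][0]++ -> VV[0]=[3, 0, 0, 0]
Event 8: LOCAL 3: VV[3][3]++ -> VV[3]=[0, 0, 0, 1]
Event 9: LOCAL 3: VV[3][3]++ -> VV[3]=[0, 0, 0, 2]
Event 5 stamp: [0, 1, 3, 0]
Event 8 stamp: [0, 0, 0, 1]
[0, 1, 3, 0] <= [0, 0, 0, 1]? False. Equal? False. Happens-before: False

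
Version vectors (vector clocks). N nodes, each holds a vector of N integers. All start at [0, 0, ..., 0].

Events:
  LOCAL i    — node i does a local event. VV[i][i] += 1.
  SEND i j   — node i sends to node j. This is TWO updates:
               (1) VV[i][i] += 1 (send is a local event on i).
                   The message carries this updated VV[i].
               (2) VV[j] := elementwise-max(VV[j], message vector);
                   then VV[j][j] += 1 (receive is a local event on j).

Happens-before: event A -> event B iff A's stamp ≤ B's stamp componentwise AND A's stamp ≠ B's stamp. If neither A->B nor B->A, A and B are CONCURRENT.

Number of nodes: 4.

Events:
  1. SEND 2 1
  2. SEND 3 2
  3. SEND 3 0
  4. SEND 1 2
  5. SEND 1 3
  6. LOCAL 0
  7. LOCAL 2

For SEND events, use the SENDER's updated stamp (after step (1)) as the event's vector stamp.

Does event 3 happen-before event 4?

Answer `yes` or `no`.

Initial: VV[0]=[0, 0, 0, 0]
Initial: VV[1]=[0, 0, 0, 0]
Initial: VV[2]=[0, 0, 0, 0]
Initial: VV[3]=[0, 0, 0, 0]
Event 1: SEND 2->1: VV[2][2]++ -> VV[2]=[0, 0, 1, 0], msg_vec=[0, 0, 1, 0]; VV[1]=max(VV[1],msg_vec) then VV[1][1]++ -> VV[1]=[0, 1, 1, 0]
Event 2: SEND 3->2: VV[3][3]++ -> VV[3]=[0, 0, 0, 1], msg_vec=[0, 0, 0, 1]; VV[2]=max(VV[2],msg_vec) then VV[2][2]++ -> VV[2]=[0, 0, 2, 1]
Event 3: SEND 3->0: VV[3][3]++ -> VV[3]=[0, 0, 0, 2], msg_vec=[0, 0, 0, 2]; VV[0]=max(VV[0],msg_vec) then VV[0][0]++ -> VV[0]=[1, 0, 0, 2]
Event 4: SEND 1->2: VV[1][1]++ -> VV[1]=[0, 2, 1, 0], msg_vec=[0, 2, 1, 0]; VV[2]=max(VV[2],msg_vec) then VV[2][2]++ -> VV[2]=[0, 2, 3, 1]
Event 5: SEND 1->3: VV[1][1]++ -> VV[1]=[0, 3, 1, 0], msg_vec=[0, 3, 1, 0]; VV[3]=max(VV[3],msg_vec) then VV[3][3]++ -> VV[3]=[0, 3, 1, 3]
Event 6: LOCAL 0: VV[0][0]++ -> VV[0]=[2, 0, 0, 2]
Event 7: LOCAL 2: VV[2][2]++ -> VV[2]=[0, 2, 4, 1]
Event 3 stamp: [0, 0, 0, 2]
Event 4 stamp: [0, 2, 1, 0]
[0, 0, 0, 2] <= [0, 2, 1, 0]? False. Equal? False. Happens-before: False

Answer: no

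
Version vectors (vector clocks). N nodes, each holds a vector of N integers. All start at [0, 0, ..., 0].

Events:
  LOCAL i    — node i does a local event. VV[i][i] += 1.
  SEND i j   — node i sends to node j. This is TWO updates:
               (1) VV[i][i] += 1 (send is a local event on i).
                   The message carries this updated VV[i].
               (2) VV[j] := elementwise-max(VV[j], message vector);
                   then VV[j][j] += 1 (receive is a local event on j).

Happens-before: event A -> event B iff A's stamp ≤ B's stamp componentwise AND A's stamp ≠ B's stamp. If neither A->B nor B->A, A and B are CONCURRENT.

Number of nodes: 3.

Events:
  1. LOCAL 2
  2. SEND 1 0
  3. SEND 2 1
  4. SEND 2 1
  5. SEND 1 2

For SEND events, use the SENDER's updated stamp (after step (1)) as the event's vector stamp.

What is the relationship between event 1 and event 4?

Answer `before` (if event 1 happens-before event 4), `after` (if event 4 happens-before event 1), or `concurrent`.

Initial: VV[0]=[0, 0, 0]
Initial: VV[1]=[0, 0, 0]
Initial: VV[2]=[0, 0, 0]
Event 1: LOCAL 2: VV[2][2]++ -> VV[2]=[0, 0, 1]
Event 2: SEND 1->0: VV[1][1]++ -> VV[1]=[0, 1, 0], msg_vec=[0, 1, 0]; VV[0]=max(VV[0],msg_vec) then VV[0][0]++ -> VV[0]=[1, 1, 0]
Event 3: SEND 2->1: VV[2][2]++ -> VV[2]=[0, 0, 2], msg_vec=[0, 0, 2]; VV[1]=max(VV[1],msg_vec) then VV[1][1]++ -> VV[1]=[0, 2, 2]
Event 4: SEND 2->1: VV[2][2]++ -> VV[2]=[0, 0, 3], msg_vec=[0, 0, 3]; VV[1]=max(VV[1],msg_vec) then VV[1][1]++ -> VV[1]=[0, 3, 3]
Event 5: SEND 1->2: VV[1][1]++ -> VV[1]=[0, 4, 3], msg_vec=[0, 4, 3]; VV[2]=max(VV[2],msg_vec) then VV[2][2]++ -> VV[2]=[0, 4, 4]
Event 1 stamp: [0, 0, 1]
Event 4 stamp: [0, 0, 3]
[0, 0, 1] <= [0, 0, 3]? True
[0, 0, 3] <= [0, 0, 1]? False
Relation: before

Answer: before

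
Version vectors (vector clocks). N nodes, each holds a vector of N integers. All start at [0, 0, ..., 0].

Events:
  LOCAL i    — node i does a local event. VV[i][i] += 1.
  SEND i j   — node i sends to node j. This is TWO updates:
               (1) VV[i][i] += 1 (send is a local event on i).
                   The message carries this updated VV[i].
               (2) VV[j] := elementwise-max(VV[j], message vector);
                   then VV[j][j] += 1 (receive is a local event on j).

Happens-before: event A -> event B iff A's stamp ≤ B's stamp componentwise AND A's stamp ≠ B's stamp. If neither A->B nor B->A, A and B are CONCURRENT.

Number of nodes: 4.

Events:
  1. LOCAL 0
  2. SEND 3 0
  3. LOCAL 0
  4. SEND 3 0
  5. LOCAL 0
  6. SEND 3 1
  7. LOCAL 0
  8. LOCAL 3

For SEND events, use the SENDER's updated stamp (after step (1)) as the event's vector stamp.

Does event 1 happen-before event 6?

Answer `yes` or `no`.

Initial: VV[0]=[0, 0, 0, 0]
Initial: VV[1]=[0, 0, 0, 0]
Initial: VV[2]=[0, 0, 0, 0]
Initial: VV[3]=[0, 0, 0, 0]
Event 1: LOCAL 0: VV[0][0]++ -> VV[0]=[1, 0, 0, 0]
Event 2: SEND 3->0: VV[3][3]++ -> VV[3]=[0, 0, 0, 1], msg_vec=[0, 0, 0, 1]; VV[0]=max(VV[0],msg_vec) then VV[0][0]++ -> VV[0]=[2, 0, 0, 1]
Event 3: LOCAL 0: VV[0][0]++ -> VV[0]=[3, 0, 0, 1]
Event 4: SEND 3->0: VV[3][3]++ -> VV[3]=[0, 0, 0, 2], msg_vec=[0, 0, 0, 2]; VV[0]=max(VV[0],msg_vec) then VV[0][0]++ -> VV[0]=[4, 0, 0, 2]
Event 5: LOCAL 0: VV[0][0]++ -> VV[0]=[5, 0, 0, 2]
Event 6: SEND 3->1: VV[3][3]++ -> VV[3]=[0, 0, 0, 3], msg_vec=[0, 0, 0, 3]; VV[1]=max(VV[1],msg_vec) then VV[1][1]++ -> VV[1]=[0, 1, 0, 3]
Event 7: LOCAL 0: VV[0][0]++ -> VV[0]=[6, 0, 0, 2]
Event 8: LOCAL 3: VV[3][3]++ -> VV[3]=[0, 0, 0, 4]
Event 1 stamp: [1, 0, 0, 0]
Event 6 stamp: [0, 0, 0, 3]
[1, 0, 0, 0] <= [0, 0, 0, 3]? False. Equal? False. Happens-before: False

Answer: no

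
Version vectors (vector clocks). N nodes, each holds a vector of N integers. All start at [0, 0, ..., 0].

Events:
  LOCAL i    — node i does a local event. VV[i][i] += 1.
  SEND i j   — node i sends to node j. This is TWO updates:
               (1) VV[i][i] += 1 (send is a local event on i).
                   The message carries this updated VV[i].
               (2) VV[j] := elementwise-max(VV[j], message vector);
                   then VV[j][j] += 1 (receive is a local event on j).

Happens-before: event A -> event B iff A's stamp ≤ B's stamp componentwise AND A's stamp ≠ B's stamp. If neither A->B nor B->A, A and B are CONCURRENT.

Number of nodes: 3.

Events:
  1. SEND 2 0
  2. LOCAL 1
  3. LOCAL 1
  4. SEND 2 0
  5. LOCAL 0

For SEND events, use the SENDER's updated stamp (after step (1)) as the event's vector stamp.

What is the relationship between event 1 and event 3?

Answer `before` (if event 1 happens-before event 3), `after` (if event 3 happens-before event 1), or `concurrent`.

Initial: VV[0]=[0, 0, 0]
Initial: VV[1]=[0, 0, 0]
Initial: VV[2]=[0, 0, 0]
Event 1: SEND 2->0: VV[2][2]++ -> VV[2]=[0, 0, 1], msg_vec=[0, 0, 1]; VV[0]=max(VV[0],msg_vec) then VV[0][0]++ -> VV[0]=[1, 0, 1]
Event 2: LOCAL 1: VV[1][1]++ -> VV[1]=[0, 1, 0]
Event 3: LOCAL 1: VV[1][1]++ -> VV[1]=[0, 2, 0]
Event 4: SEND 2->0: VV[2][2]++ -> VV[2]=[0, 0, 2], msg_vec=[0, 0, 2]; VV[0]=max(VV[0],msg_vec) then VV[0][0]++ -> VV[0]=[2, 0, 2]
Event 5: LOCAL 0: VV[0][0]++ -> VV[0]=[3, 0, 2]
Event 1 stamp: [0, 0, 1]
Event 3 stamp: [0, 2, 0]
[0, 0, 1] <= [0, 2, 0]? False
[0, 2, 0] <= [0, 0, 1]? False
Relation: concurrent

Answer: concurrent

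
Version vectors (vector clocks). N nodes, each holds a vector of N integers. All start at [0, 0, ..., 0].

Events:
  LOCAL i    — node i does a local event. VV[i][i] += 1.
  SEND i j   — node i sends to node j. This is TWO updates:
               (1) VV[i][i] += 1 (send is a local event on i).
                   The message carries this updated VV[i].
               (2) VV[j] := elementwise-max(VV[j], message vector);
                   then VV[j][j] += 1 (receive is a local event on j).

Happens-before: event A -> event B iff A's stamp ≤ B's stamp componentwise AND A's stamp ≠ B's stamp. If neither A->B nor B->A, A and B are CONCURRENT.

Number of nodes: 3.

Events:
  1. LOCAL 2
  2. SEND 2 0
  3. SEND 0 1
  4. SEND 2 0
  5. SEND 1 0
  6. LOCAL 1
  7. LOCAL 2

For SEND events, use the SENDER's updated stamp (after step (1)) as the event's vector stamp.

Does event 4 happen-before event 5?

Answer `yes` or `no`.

Initial: VV[0]=[0, 0, 0]
Initial: VV[1]=[0, 0, 0]
Initial: VV[2]=[0, 0, 0]
Event 1: LOCAL 2: VV[2][2]++ -> VV[2]=[0, 0, 1]
Event 2: SEND 2->0: VV[2][2]++ -> VV[2]=[0, 0, 2], msg_vec=[0, 0, 2]; VV[0]=max(VV[0],msg_vec) then VV[0][0]++ -> VV[0]=[1, 0, 2]
Event 3: SEND 0->1: VV[0][0]++ -> VV[0]=[2, 0, 2], msg_vec=[2, 0, 2]; VV[1]=max(VV[1],msg_vec) then VV[1][1]++ -> VV[1]=[2, 1, 2]
Event 4: SEND 2->0: VV[2][2]++ -> VV[2]=[0, 0, 3], msg_vec=[0, 0, 3]; VV[0]=max(VV[0],msg_vec) then VV[0][0]++ -> VV[0]=[3, 0, 3]
Event 5: SEND 1->0: VV[1][1]++ -> VV[1]=[2, 2, 2], msg_vec=[2, 2, 2]; VV[0]=max(VV[0],msg_vec) then VV[0][0]++ -> VV[0]=[4, 2, 3]
Event 6: LOCAL 1: VV[1][1]++ -> VV[1]=[2, 3, 2]
Event 7: LOCAL 2: VV[2][2]++ -> VV[2]=[0, 0, 4]
Event 4 stamp: [0, 0, 3]
Event 5 stamp: [2, 2, 2]
[0, 0, 3] <= [2, 2, 2]? False. Equal? False. Happens-before: False

Answer: no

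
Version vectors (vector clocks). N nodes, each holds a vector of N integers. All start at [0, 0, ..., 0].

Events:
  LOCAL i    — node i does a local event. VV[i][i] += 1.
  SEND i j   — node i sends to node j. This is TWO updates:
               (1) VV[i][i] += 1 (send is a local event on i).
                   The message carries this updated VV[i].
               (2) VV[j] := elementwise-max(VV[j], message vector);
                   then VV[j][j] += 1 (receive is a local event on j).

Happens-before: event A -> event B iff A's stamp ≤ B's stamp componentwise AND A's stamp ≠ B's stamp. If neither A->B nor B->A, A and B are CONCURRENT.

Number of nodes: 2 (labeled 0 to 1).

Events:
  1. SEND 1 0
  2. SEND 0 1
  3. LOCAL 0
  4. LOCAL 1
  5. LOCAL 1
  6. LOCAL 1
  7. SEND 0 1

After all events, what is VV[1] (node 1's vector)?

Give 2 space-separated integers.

Initial: VV[0]=[0, 0]
Initial: VV[1]=[0, 0]
Event 1: SEND 1->0: VV[1][1]++ -> VV[1]=[0, 1], msg_vec=[0, 1]; VV[0]=max(VV[0],msg_vec) then VV[0][0]++ -> VV[0]=[1, 1]
Event 2: SEND 0->1: VV[0][0]++ -> VV[0]=[2, 1], msg_vec=[2, 1]; VV[1]=max(VV[1],msg_vec) then VV[1][1]++ -> VV[1]=[2, 2]
Event 3: LOCAL 0: VV[0][0]++ -> VV[0]=[3, 1]
Event 4: LOCAL 1: VV[1][1]++ -> VV[1]=[2, 3]
Event 5: LOCAL 1: VV[1][1]++ -> VV[1]=[2, 4]
Event 6: LOCAL 1: VV[1][1]++ -> VV[1]=[2, 5]
Event 7: SEND 0->1: VV[0][0]++ -> VV[0]=[4, 1], msg_vec=[4, 1]; VV[1]=max(VV[1],msg_vec) then VV[1][1]++ -> VV[1]=[4, 6]
Final vectors: VV[0]=[4, 1]; VV[1]=[4, 6]

Answer: 4 6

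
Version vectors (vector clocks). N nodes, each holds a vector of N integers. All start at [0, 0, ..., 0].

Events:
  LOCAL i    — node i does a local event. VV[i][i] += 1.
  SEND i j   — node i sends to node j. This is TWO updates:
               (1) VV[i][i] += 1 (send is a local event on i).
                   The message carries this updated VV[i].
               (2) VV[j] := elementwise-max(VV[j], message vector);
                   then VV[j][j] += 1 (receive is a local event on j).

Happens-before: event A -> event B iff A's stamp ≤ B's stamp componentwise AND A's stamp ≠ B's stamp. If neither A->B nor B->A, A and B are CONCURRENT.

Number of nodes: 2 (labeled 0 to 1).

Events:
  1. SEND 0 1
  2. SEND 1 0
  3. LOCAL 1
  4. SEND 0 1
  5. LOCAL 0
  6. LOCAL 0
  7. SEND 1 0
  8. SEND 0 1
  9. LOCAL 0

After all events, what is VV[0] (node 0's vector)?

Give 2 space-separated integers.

Initial: VV[0]=[0, 0]
Initial: VV[1]=[0, 0]
Event 1: SEND 0->1: VV[0][0]++ -> VV[0]=[1, 0], msg_vec=[1, 0]; VV[1]=max(VV[1],msg_vec) then VV[1][1]++ -> VV[1]=[1, 1]
Event 2: SEND 1->0: VV[1][1]++ -> VV[1]=[1, 2], msg_vec=[1, 2]; VV[0]=max(VV[0],msg_vec) then VV[0][0]++ -> VV[0]=[2, 2]
Event 3: LOCAL 1: VV[1][1]++ -> VV[1]=[1, 3]
Event 4: SEND 0->1: VV[0][0]++ -> VV[0]=[3, 2], msg_vec=[3, 2]; VV[1]=max(VV[1],msg_vec) then VV[1][1]++ -> VV[1]=[3, 4]
Event 5: LOCAL 0: VV[0][0]++ -> VV[0]=[4, 2]
Event 6: LOCAL 0: VV[0][0]++ -> VV[0]=[5, 2]
Event 7: SEND 1->0: VV[1][1]++ -> VV[1]=[3, 5], msg_vec=[3, 5]; VV[0]=max(VV[0],msg_vec) then VV[0][0]++ -> VV[0]=[6, 5]
Event 8: SEND 0->1: VV[0][0]++ -> VV[0]=[7, 5], msg_vec=[7, 5]; VV[1]=max(VV[1],msg_vec) then VV[1][1]++ -> VV[1]=[7, 6]
Event 9: LOCAL 0: VV[0][0]++ -> VV[0]=[8, 5]
Final vectors: VV[0]=[8, 5]; VV[1]=[7, 6]

Answer: 8 5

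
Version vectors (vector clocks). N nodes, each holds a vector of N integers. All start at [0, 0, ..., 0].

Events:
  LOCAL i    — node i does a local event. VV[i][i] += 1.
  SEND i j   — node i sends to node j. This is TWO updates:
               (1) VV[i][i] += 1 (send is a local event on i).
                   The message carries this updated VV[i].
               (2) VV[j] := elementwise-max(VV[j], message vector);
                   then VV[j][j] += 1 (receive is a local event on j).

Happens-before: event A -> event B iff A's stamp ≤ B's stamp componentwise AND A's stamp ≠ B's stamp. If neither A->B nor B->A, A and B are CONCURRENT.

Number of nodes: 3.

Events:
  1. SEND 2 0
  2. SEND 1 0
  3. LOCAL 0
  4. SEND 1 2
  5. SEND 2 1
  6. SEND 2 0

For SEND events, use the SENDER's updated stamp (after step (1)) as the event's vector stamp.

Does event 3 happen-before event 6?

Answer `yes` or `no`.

Answer: no

Derivation:
Initial: VV[0]=[0, 0, 0]
Initial: VV[1]=[0, 0, 0]
Initial: VV[2]=[0, 0, 0]
Event 1: SEND 2->0: VV[2][2]++ -> VV[2]=[0, 0, 1], msg_vec=[0, 0, 1]; VV[0]=max(VV[0],msg_vec) then VV[0][0]++ -> VV[0]=[1, 0, 1]
Event 2: SEND 1->0: VV[1][1]++ -> VV[1]=[0, 1, 0], msg_vec=[0, 1, 0]; VV[0]=max(VV[0],msg_vec) then VV[0][0]++ -> VV[0]=[2, 1, 1]
Event 3: LOCAL 0: VV[0][0]++ -> VV[0]=[3, 1, 1]
Event 4: SEND 1->2: VV[1][1]++ -> VV[1]=[0, 2, 0], msg_vec=[0, 2, 0]; VV[2]=max(VV[2],msg_vec) then VV[2][2]++ -> VV[2]=[0, 2, 2]
Event 5: SEND 2->1: VV[2][2]++ -> VV[2]=[0, 2, 3], msg_vec=[0, 2, 3]; VV[1]=max(VV[1],msg_vec) then VV[1][1]++ -> VV[1]=[0, 3, 3]
Event 6: SEND 2->0: VV[2][2]++ -> VV[2]=[0, 2, 4], msg_vec=[0, 2, 4]; VV[0]=max(VV[0],msg_vec) then VV[0][0]++ -> VV[0]=[4, 2, 4]
Event 3 stamp: [3, 1, 1]
Event 6 stamp: [0, 2, 4]
[3, 1, 1] <= [0, 2, 4]? False. Equal? False. Happens-before: False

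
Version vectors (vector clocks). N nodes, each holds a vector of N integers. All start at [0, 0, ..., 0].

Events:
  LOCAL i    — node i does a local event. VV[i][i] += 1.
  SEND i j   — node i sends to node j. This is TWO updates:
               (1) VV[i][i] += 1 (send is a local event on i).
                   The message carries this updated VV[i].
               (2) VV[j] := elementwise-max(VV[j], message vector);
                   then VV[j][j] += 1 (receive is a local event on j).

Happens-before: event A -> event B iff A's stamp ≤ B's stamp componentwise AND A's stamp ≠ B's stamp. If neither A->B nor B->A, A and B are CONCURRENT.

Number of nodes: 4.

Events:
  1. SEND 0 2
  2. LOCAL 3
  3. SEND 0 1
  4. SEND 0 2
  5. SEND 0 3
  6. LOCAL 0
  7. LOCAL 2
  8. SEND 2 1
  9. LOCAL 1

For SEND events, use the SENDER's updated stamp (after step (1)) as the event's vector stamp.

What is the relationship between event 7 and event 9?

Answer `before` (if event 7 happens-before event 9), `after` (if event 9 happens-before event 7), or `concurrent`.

Answer: before

Derivation:
Initial: VV[0]=[0, 0, 0, 0]
Initial: VV[1]=[0, 0, 0, 0]
Initial: VV[2]=[0, 0, 0, 0]
Initial: VV[3]=[0, 0, 0, 0]
Event 1: SEND 0->2: VV[0][0]++ -> VV[0]=[1, 0, 0, 0], msg_vec=[1, 0, 0, 0]; VV[2]=max(VV[2],msg_vec) then VV[2][2]++ -> VV[2]=[1, 0, 1, 0]
Event 2: LOCAL 3: VV[3][3]++ -> VV[3]=[0, 0, 0, 1]
Event 3: SEND 0->1: VV[0][0]++ -> VV[0]=[2, 0, 0, 0], msg_vec=[2, 0, 0, 0]; VV[1]=max(VV[1],msg_vec) then VV[1][1]++ -> VV[1]=[2, 1, 0, 0]
Event 4: SEND 0->2: VV[0][0]++ -> VV[0]=[3, 0, 0, 0], msg_vec=[3, 0, 0, 0]; VV[2]=max(VV[2],msg_vec) then VV[2][2]++ -> VV[2]=[3, 0, 2, 0]
Event 5: SEND 0->3: VV[0][0]++ -> VV[0]=[4, 0, 0, 0], msg_vec=[4, 0, 0, 0]; VV[3]=max(VV[3],msg_vec) then VV[3][3]++ -> VV[3]=[4, 0, 0, 2]
Event 6: LOCAL 0: VV[0][0]++ -> VV[0]=[5, 0, 0, 0]
Event 7: LOCAL 2: VV[2][2]++ -> VV[2]=[3, 0, 3, 0]
Event 8: SEND 2->1: VV[2][2]++ -> VV[2]=[3, 0, 4, 0], msg_vec=[3, 0, 4, 0]; VV[1]=max(VV[1],msg_vec) then VV[1][1]++ -> VV[1]=[3, 2, 4, 0]
Event 9: LOCAL 1: VV[1][1]++ -> VV[1]=[3, 3, 4, 0]
Event 7 stamp: [3, 0, 3, 0]
Event 9 stamp: [3, 3, 4, 0]
[3, 0, 3, 0] <= [3, 3, 4, 0]? True
[3, 3, 4, 0] <= [3, 0, 3, 0]? False
Relation: before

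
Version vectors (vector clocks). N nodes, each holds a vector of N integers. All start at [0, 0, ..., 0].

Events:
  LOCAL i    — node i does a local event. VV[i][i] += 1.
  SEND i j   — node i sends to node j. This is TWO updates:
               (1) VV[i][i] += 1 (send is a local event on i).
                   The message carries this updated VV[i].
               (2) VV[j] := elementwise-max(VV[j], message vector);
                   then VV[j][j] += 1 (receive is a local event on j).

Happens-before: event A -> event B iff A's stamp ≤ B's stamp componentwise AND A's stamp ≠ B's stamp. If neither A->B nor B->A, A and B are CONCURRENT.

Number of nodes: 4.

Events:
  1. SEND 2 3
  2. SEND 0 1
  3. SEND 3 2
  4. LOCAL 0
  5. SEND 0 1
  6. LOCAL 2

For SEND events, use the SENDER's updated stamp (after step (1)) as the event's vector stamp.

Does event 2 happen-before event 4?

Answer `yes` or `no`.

Answer: yes

Derivation:
Initial: VV[0]=[0, 0, 0, 0]
Initial: VV[1]=[0, 0, 0, 0]
Initial: VV[2]=[0, 0, 0, 0]
Initial: VV[3]=[0, 0, 0, 0]
Event 1: SEND 2->3: VV[2][2]++ -> VV[2]=[0, 0, 1, 0], msg_vec=[0, 0, 1, 0]; VV[3]=max(VV[3],msg_vec) then VV[3][3]++ -> VV[3]=[0, 0, 1, 1]
Event 2: SEND 0->1: VV[0][0]++ -> VV[0]=[1, 0, 0, 0], msg_vec=[1, 0, 0, 0]; VV[1]=max(VV[1],msg_vec) then VV[1][1]++ -> VV[1]=[1, 1, 0, 0]
Event 3: SEND 3->2: VV[3][3]++ -> VV[3]=[0, 0, 1, 2], msg_vec=[0, 0, 1, 2]; VV[2]=max(VV[2],msg_vec) then VV[2][2]++ -> VV[2]=[0, 0, 2, 2]
Event 4: LOCAL 0: VV[0][0]++ -> VV[0]=[2, 0, 0, 0]
Event 5: SEND 0->1: VV[0][0]++ -> VV[0]=[3, 0, 0, 0], msg_vec=[3, 0, 0, 0]; VV[1]=max(VV[1],msg_vec) then VV[1][1]++ -> VV[1]=[3, 2, 0, 0]
Event 6: LOCAL 2: VV[2][2]++ -> VV[2]=[0, 0, 3, 2]
Event 2 stamp: [1, 0, 0, 0]
Event 4 stamp: [2, 0, 0, 0]
[1, 0, 0, 0] <= [2, 0, 0, 0]? True. Equal? False. Happens-before: True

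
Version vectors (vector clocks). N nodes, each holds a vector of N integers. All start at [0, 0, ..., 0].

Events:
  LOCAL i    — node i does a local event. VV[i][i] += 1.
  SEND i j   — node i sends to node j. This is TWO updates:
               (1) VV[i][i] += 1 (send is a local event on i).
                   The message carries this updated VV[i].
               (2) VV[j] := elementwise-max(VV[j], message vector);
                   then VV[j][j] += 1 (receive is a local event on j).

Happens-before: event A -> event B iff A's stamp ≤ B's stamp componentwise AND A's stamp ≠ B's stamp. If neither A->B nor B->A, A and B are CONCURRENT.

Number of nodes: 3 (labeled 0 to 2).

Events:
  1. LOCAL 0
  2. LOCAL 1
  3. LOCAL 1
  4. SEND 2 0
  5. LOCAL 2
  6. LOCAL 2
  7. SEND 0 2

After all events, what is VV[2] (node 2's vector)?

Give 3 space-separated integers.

Answer: 3 0 4

Derivation:
Initial: VV[0]=[0, 0, 0]
Initial: VV[1]=[0, 0, 0]
Initial: VV[2]=[0, 0, 0]
Event 1: LOCAL 0: VV[0][0]++ -> VV[0]=[1, 0, 0]
Event 2: LOCAL 1: VV[1][1]++ -> VV[1]=[0, 1, 0]
Event 3: LOCAL 1: VV[1][1]++ -> VV[1]=[0, 2, 0]
Event 4: SEND 2->0: VV[2][2]++ -> VV[2]=[0, 0, 1], msg_vec=[0, 0, 1]; VV[0]=max(VV[0],msg_vec) then VV[0][0]++ -> VV[0]=[2, 0, 1]
Event 5: LOCAL 2: VV[2][2]++ -> VV[2]=[0, 0, 2]
Event 6: LOCAL 2: VV[2][2]++ -> VV[2]=[0, 0, 3]
Event 7: SEND 0->2: VV[0][0]++ -> VV[0]=[3, 0, 1], msg_vec=[3, 0, 1]; VV[2]=max(VV[2],msg_vec) then VV[2][2]++ -> VV[2]=[3, 0, 4]
Final vectors: VV[0]=[3, 0, 1]; VV[1]=[0, 2, 0]; VV[2]=[3, 0, 4]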